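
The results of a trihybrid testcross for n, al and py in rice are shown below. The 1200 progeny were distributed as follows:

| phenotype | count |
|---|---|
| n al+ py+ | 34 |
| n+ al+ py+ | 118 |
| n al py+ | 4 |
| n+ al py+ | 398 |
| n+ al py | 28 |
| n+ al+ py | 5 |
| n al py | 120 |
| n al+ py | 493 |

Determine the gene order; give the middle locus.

The two most frequent reciprocal classes, n al+ py and n+ al py+, are the parental types, so the F1 was n al+ py / n+ al py+.
The two rarest classes, n+ al+ py and n al py+, are the double crossovers. Comparing them with the parentals, only the n allele has switched, so n is the middle locus and the order is py – n – al.

n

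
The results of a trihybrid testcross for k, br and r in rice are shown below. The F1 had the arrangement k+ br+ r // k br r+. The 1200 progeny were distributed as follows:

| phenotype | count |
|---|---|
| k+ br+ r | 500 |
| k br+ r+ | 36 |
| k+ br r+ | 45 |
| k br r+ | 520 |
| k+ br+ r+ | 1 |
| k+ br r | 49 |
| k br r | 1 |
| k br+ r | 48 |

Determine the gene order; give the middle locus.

r

The two rarest classes, k+ br+ r+ and k br r, are the double crossovers. Comparing them with the parentals, only the r allele has switched, so r is the middle locus and the order is br – r – k.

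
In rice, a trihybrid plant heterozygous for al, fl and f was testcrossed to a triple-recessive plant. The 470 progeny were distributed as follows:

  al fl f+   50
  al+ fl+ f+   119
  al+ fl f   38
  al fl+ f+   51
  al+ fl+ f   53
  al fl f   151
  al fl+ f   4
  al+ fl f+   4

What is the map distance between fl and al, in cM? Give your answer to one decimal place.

20.6 cM

The two most frequent reciprocal classes, al fl f and al+ fl+ f+, are the parental types, so the F1 was al fl f / al+ fl+ f+.
The two rarest classes, al fl+ f and al+ fl f+, are the double crossovers. Comparing them with the parentals, only the fl allele has switched, so fl is the middle locus and the order is al – fl – f.
Crossovers in the al–fl interval produce the single-crossover classes al+ fl f and al fl+ f+ (38 + 51 = 89) plus the double crossovers (8).
RF(al–fl) = (89 + 8) / 470 = 97/470 = 0.2064 → 20.6 cM.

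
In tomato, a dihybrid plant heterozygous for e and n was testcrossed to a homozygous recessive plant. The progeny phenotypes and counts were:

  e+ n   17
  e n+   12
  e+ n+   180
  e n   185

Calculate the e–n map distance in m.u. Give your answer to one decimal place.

7.4 m.u.

The two most frequent classes, e+ n+ (180) and e n (185), are the parental types, so the F1 was e+ n+ / e n.
The recombinant classes are e+ n and e n+: 17 + 12 = 29.
Recombination frequency = 29/394 = 0.0736 ≈ 7.4%, i.e. 7.4 m.u.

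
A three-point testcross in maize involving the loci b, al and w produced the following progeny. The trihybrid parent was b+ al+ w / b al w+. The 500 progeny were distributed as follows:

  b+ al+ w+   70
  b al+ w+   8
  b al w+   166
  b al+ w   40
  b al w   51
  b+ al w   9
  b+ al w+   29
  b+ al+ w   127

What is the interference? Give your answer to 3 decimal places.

0.284

The two rarest classes, b+ al w and b al+ w+, are the double crossovers. Comparing them with the parentals, only the al allele has switched, so al is the middle locus and the order is b – al – w.
b–al: (69 + 17)/500 = 0.1720; al–w: (121 + 17)/500 = 0.2760.
Expected DCO frequency = 0.1720 × 0.2760 ≈ 0.04747; observed = 17/500 ≈ 0.03400.
Coefficient of coincidence = 0.03400/0.04747 ≈ 0.716; interference = 1 − 0.716 = 0.284.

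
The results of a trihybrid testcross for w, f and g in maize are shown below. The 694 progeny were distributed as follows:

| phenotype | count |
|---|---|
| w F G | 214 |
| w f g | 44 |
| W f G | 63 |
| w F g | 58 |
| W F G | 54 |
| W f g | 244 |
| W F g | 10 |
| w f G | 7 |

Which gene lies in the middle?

f

The two most frequent reciprocal classes, w F G and W f g, are the parental types, so the F1 was w F G / W f g.
The two rarest classes, w f G and W F g, are the double crossovers. Comparing them with the parentals, only the f allele has switched, so f is the middle locus and the order is g – f – w.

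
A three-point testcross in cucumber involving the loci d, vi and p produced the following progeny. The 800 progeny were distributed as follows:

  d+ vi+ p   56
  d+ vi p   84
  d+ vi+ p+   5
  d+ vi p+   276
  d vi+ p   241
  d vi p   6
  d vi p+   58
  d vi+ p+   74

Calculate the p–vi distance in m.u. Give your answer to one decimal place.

The two most frequent reciprocal classes, d+ vi p+ and d vi+ p, are the parental types, so the F1 was d+ vi p+ / d vi+ p.
The two rarest classes, d+ vi+ p+ and d vi p, are the double crossovers. Comparing them with the parentals, only the vi allele has switched, so vi is the middle locus and the order is p – vi – d.
Crossovers in the p–vi interval produce the single-crossover classes d+ vi p and d vi+ p+ (84 + 74 = 158) plus the double crossovers (11).
RF(p–vi) = (158 + 11) / 800 = 169/800 = 0.2112 → 21.1 m.u.

21.1 m.u.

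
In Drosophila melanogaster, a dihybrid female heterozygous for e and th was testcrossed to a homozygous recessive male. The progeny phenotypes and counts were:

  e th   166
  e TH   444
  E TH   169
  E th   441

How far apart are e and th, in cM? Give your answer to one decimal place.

27.5 cM

The two most frequent classes, E th (441) and e TH (444), are the parental types, so the F1 was E th / e TH.
The recombinant classes are E TH and e th: 169 + 166 = 335.
Recombination frequency = 335/1220 = 0.2746 ≈ 27.5%, i.e. 27.5 cM.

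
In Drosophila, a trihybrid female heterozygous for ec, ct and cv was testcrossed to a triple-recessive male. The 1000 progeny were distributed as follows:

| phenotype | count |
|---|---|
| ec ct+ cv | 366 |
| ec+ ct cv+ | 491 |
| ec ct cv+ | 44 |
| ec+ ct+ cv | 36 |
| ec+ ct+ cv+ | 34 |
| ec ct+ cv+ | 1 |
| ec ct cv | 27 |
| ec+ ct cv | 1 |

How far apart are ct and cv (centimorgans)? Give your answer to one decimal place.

The two most frequent reciprocal classes, ec+ ct cv+ and ec ct+ cv, are the parental types, so the F1 was ec+ ct cv+ / ec ct+ cv.
The two rarest classes, ec+ ct cv and ec ct+ cv+, are the double crossovers. Comparing them with the parentals, only the cv allele has switched, so cv is the middle locus and the order is ec – cv – ct.
Crossovers in the cv–ct interval produce the single-crossover classes ec+ ct+ cv+ and ec ct cv (34 + 27 = 61) plus the double crossovers (2).
RF(cv–ct) = (61 + 2) / 1000 = 63/1000 = 0.0630 → 6.3 centimorgans.

6.3 centimorgans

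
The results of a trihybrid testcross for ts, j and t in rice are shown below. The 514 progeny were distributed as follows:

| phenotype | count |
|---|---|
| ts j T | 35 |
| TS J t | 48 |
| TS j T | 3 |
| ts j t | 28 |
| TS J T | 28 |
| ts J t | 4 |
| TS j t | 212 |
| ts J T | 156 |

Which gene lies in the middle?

The two most frequent reciprocal classes, TS j t and ts J T, are the parental types, so the F1 was TS j t / ts J T.
The two rarest classes, TS j T and ts J t, are the double crossovers. Comparing them with the parentals, only the t allele has switched, so t is the middle locus and the order is ts – t – j.

t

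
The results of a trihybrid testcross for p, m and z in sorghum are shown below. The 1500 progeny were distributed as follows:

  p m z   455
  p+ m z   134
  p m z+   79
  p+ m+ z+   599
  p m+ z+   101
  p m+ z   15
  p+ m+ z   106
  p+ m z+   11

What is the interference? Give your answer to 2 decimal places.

The two most frequent reciprocal classes, p m z and p+ m+ z+, are the parental types, so the F1 was p m z / p+ m+ z+.
The two rarest classes, p m+ z and p+ m z+, are the double crossovers. Comparing them with the parentals, only the m allele has switched, so m is the middle locus and the order is z – m – p.
z–m: (185 + 26)/1500 = 0.1407; m–p: (235 + 26)/1500 = 0.1740.
Expected DCO frequency = 0.1407 × 0.1740 ≈ 0.02448; observed = 26/1500 ≈ 0.01733.
Coefficient of coincidence = 0.01733/0.02448 ≈ 0.71; interference = 1 − 0.71 = 0.29.

0.29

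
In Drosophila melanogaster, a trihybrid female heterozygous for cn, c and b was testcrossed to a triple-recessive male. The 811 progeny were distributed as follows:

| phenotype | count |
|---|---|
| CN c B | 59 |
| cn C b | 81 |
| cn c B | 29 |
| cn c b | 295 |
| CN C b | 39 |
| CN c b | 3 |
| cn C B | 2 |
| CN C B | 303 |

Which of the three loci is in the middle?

The two most frequent reciprocal classes, CN C B and cn c b, are the parental types, so the F1 was CN C B / cn c b.
The two rarest classes, cn C B and CN c b, are the double crossovers. Comparing them with the parentals, only the cn allele has switched, so cn is the middle locus and the order is b – cn – c.

cn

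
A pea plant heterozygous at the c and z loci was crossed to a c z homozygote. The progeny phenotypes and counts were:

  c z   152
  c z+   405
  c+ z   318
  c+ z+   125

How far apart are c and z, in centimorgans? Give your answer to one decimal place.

The two most frequent classes, c+ z (318) and c z+ (405), are the parental types, so the F1 was c+ z / c z+.
The recombinant classes are c+ z+ and c z: 125 + 152 = 277.
Recombination frequency = 277/1000 = 0.2770 ≈ 27.7%, i.e. 27.7 centimorgans.

27.7 centimorgans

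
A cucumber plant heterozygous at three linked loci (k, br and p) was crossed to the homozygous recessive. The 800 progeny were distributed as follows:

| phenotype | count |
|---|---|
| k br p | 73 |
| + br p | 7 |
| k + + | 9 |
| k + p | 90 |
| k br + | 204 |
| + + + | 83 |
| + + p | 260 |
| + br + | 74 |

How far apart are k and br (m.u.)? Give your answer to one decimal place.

22.5 m.u.

The two most frequent reciprocal classes, k br + and + + p, are the parental types, so the F1 was k br + / + + p.
The two rarest classes, k + + and + br p, are the double crossovers. Comparing them with the parentals, only the br allele has switched, so br is the middle locus and the order is p – br – k.
Crossovers in the br–k interval produce the single-crossover classes + br + and k + p (74 + 90 = 164) plus the double crossovers (16).
RF(br–k) = (164 + 16) / 800 = 180/800 = 0.2250 → 22.5 m.u.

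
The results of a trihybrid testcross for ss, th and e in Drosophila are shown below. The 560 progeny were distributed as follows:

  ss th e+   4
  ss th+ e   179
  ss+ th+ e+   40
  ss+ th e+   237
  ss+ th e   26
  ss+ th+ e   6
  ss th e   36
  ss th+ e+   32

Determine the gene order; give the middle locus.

ss

The two most frequent reciprocal classes, ss th+ e and ss+ th e+, are the parental types, so the F1 was ss th+ e / ss+ th e+.
The two rarest classes, ss+ th+ e and ss th e+, are the double crossovers. Comparing them with the parentals, only the ss allele has switched, so ss is the middle locus and the order is th – ss – e.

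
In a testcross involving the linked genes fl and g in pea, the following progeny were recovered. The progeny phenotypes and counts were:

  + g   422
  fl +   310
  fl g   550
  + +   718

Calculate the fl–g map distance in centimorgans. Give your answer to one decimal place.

36.6 centimorgans

The two most frequent classes, + + (718) and fl g (550), are the parental types, so the F1 was + + / fl g.
The recombinant classes are + g and fl +: 422 + 310 = 732.
Recombination frequency = 732/2000 = 0.3660 ≈ 36.6%, i.e. 36.6 centimorgans.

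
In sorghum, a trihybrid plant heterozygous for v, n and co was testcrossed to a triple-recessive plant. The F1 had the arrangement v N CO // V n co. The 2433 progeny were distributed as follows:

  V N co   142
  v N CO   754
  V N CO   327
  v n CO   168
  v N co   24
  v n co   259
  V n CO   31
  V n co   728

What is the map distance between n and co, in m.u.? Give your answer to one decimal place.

The two rarest classes, v N co and V n CO, are the double crossovers. Comparing them with the parentals, only the co allele has switched, so co is the middle locus and the order is n – co – v.
Crossovers in the n–co interval produce the single-crossover classes v n CO and V N co (168 + 142 = 310) plus the double crossovers (55).
RF(n–co) = (310 + 55) / 2433 = 365/2433 = 0.1500 → 15.0 m.u.

15.0 m.u.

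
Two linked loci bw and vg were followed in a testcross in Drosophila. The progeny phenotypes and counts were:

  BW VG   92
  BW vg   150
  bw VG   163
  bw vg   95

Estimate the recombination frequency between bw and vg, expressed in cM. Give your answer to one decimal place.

37.4 cM

The two most frequent classes, BW vg (150) and bw VG (163), are the parental types, so the F1 was BW vg / bw VG.
The recombinant classes are BW VG and bw vg: 92 + 95 = 187.
Recombination frequency = 187/500 = 0.3740 ≈ 37.4%, i.e. 37.4 cM.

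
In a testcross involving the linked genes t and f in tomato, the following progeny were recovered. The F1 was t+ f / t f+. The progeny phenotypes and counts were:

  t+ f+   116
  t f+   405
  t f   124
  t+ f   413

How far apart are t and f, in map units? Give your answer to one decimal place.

The recombinant classes are t+ f+ and t f: 116 + 124 = 240.
Recombination frequency = 240/1058 = 0.2268 ≈ 22.7%, i.e. 22.7 map units.

22.7 map units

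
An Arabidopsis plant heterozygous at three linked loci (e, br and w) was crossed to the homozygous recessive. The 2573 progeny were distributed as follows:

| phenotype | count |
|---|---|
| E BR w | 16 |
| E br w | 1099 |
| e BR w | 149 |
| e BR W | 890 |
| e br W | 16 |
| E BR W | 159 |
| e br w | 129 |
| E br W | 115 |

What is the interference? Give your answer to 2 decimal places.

0.13

The two most frequent reciprocal classes, E br w and e BR W, are the parental types, so the F1 was E br w / e BR W.
The two rarest classes, E BR w and e br W, are the double crossovers. Comparing them with the parentals, only the br allele has switched, so br is the middle locus and the order is e – br – w.
e–br: (288 + 32)/2573 = 0.1244; br–w: (264 + 32)/2573 = 0.1150.
Expected DCO frequency = 0.1244 × 0.1150 ≈ 0.01431; observed = 32/2573 ≈ 0.01244.
Coefficient of coincidence = 0.01244/0.01431 ≈ 0.87; interference = 1 − 0.87 = 0.13.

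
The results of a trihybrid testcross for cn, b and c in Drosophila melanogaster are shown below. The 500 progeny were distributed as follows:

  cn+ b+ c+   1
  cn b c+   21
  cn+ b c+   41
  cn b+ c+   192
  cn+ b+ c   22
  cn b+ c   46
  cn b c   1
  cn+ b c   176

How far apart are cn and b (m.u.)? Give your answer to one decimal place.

9.0 m.u.

The two most frequent reciprocal classes, cn b+ c+ and cn+ b c, are the parental types, so the F1 was cn b+ c+ / cn+ b c.
The two rarest classes, cn+ b+ c+ and cn b c, are the double crossovers. Comparing them with the parentals, only the cn allele has switched, so cn is the middle locus and the order is c – cn – b.
Crossovers in the cn–b interval produce the single-crossover classes cn b c+ and cn+ b+ c (21 + 22 = 43) plus the double crossovers (2).
RF(cn–b) = (43 + 2) / 500 = 45/500 = 0.0900 → 9.0 m.u.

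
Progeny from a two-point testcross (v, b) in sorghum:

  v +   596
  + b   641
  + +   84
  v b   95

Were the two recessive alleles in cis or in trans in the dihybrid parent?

trans

The two most frequent classes are + b (641) and v + (596); these are the parental (non-recombinant) types.
So the F1 carried + b on one chromosome and v + on the other — the recessive alleles are on opposite chromosomes (trans / repulsion).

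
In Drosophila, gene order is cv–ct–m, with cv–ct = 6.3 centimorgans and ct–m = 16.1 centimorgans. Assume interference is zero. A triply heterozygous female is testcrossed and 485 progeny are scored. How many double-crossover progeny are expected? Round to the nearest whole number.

Map distances give recombination frequencies of 0.063 and 0.161 for the two intervals.
With no interference, expected double-crossover frequency = 0.063 × 0.161 = 0.01014.
Expected number = 0.01014 × 485 = 4.92 ≈ 5.

5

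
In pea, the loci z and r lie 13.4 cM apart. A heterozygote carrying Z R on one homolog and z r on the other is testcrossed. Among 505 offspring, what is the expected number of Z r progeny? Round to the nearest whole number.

34

A map distance of 13.4 cM corresponds to a recombination frequency of 0.134.
The F1 is Z R / z r, so Z r is a recombinant gamete class with expected frequency r/2 = 0.134/2 = 0.0670.
Expected number = 0.0670 × 505 = 33.84 ≈ 34.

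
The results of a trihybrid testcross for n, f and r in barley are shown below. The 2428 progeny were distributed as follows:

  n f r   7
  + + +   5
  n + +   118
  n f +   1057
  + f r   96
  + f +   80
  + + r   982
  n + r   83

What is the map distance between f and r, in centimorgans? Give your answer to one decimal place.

The two most frequent reciprocal classes, + + r and n f +, are the parental types, so the F1 was + + r / n f +.
The two rarest classes, + + + and n f r, are the double crossovers. Comparing them with the parentals, only the r allele has switched, so r is the middle locus and the order is f – r – n.
Crossovers in the f–r interval produce the single-crossover classes + f r and n + + (96 + 118 = 214) plus the double crossovers (12).
RF(f–r) = (214 + 12) / 2428 = 226/2428 = 0.0931 → 9.3 centimorgans.

9.3 centimorgans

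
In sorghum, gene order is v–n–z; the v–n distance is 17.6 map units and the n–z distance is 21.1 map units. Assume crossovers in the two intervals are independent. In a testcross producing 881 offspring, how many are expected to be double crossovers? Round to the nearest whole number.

Map distances give recombination frequencies of 0.176 and 0.211 for the two intervals.
With no interference, expected double-crossover frequency = 0.176 × 0.211 = 0.03714.
Expected number = 0.03714 × 881 = 32.72 ≈ 33.

33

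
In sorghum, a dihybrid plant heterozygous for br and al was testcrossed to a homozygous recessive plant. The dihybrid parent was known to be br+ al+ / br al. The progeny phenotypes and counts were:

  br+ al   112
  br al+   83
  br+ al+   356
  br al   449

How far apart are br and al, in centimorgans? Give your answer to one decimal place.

19.5 centimorgans

The recombinant classes are br+ al and br al+: 112 + 83 = 195.
Recombination frequency = 195/1000 = 0.1950 ≈ 19.5%, i.e. 19.5 centimorgans.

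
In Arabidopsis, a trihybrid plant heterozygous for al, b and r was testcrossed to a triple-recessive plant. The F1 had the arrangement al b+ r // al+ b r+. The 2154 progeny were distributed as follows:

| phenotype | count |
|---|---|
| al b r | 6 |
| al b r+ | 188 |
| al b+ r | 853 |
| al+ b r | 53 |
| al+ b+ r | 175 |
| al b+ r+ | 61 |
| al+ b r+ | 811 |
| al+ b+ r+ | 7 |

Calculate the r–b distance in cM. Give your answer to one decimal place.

The two rarest classes, al b r and al+ b+ r+, are the double crossovers. Comparing them with the parentals, only the b allele has switched, so b is the middle locus and the order is r – b – al.
Crossovers in the r–b interval produce the single-crossover classes al b+ r+ and al+ b r (61 + 53 = 114) plus the double crossovers (13).
RF(r–b) = (114 + 13) / 2154 = 127/2154 = 0.0590 → 5.9 cM.

5.9 cM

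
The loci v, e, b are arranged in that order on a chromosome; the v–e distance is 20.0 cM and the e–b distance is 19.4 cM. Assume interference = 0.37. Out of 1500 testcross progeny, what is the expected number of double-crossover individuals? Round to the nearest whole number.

37

Map distances give recombination frequencies of 0.200 and 0.194 for the two intervals.
With interference 0.37 (so coincidence = 0.63), expected double-crossover frequency = 0.200 × 0.194 × 0.63 = 0.02444.
Expected number = 0.02444 × 1500 = 36.67 ≈ 37.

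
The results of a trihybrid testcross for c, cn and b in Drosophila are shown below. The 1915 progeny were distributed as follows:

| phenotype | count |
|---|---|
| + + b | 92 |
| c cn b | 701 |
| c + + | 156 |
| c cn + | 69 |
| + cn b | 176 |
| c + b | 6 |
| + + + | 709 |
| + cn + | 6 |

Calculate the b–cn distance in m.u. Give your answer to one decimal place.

The two most frequent reciprocal classes, c cn b and + + +, are the parental types, so the F1 was c cn b / + + +.
The two rarest classes, c + b and + cn +, are the double crossovers. Comparing them with the parentals, only the cn allele has switched, so cn is the middle locus and the order is b – cn – c.
Crossovers in the b–cn interval produce the single-crossover classes c cn + and + + b (69 + 92 = 161) plus the double crossovers (12).
RF(b–cn) = (161 + 12) / 1915 = 173/1915 = 0.0903 → 9.0 m.u.

9.0 m.u.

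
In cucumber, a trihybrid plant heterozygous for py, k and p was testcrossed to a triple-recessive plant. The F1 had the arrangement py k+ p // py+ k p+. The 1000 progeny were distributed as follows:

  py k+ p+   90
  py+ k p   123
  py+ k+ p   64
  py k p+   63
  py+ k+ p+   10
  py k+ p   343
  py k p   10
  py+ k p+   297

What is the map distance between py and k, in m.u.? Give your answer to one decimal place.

14.7 m.u.

The two rarest classes, py k p and py+ k+ p+, are the double crossovers. Comparing them with the parentals, only the k allele has switched, so k is the middle locus and the order is py – k – p.
Crossovers in the py–k interval produce the single-crossover classes py+ k+ p and py k p+ (64 + 63 = 127) plus the double crossovers (20).
RF(py–k) = (127 + 20) / 1000 = 147/1000 = 0.1470 → 14.7 m.u.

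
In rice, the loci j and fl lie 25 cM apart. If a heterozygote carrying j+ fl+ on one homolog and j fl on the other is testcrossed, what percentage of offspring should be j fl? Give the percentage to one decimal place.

A map distance of 25 cM corresponds to a recombination frequency of 0.250.
The F1 is j+ fl+ / j fl, so j fl is a parental gamete class with expected frequency (1 − r)/2 = 0.750/2 = 0.3750.
That is 0.3750 = 37.5% of the progeny.

37.5%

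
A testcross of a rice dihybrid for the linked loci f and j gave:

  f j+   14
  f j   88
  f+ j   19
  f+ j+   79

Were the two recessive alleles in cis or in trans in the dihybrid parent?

cis

The two most frequent classes are f+ j+ (79) and f j (88); these are the parental (non-recombinant) types.
So the F1 carried f+ j+ on one chromosome and f j on the other — the recessive alleles are on the same chromosome (cis / coupling).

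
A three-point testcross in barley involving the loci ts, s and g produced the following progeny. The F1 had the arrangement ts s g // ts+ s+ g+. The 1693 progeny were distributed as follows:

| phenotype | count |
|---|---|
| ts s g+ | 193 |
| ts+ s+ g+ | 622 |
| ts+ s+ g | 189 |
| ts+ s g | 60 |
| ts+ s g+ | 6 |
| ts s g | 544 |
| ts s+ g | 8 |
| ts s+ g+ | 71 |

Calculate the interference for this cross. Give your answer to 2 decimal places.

0.59

The two rarest classes, ts s+ g and ts+ s g+, are the double crossovers. Comparing them with the parentals, only the s allele has switched, so s is the middle locus and the order is ts – s – g.
ts–s: (131 + 14)/1693 = 0.0856; s–g: (382 + 14)/1693 = 0.2339.
Expected DCO frequency = 0.0856 × 0.2339 ≈ 0.02002; observed = 14/1693 ≈ 0.00827.
Coefficient of coincidence = 0.00827/0.02002 ≈ 0.41; interference = 1 − 0.41 = 0.59.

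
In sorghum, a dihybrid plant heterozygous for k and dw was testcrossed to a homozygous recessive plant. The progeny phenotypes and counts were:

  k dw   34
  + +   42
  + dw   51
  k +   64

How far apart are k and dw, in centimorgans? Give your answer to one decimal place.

39.8 centimorgans

The two most frequent classes, + dw (51) and k + (64), are the parental types, so the F1 was + dw / k +.
The recombinant classes are + + and k dw: 42 + 34 = 76.
Recombination frequency = 76/191 = 0.3979 ≈ 39.8%, i.e. 39.8 centimorgans.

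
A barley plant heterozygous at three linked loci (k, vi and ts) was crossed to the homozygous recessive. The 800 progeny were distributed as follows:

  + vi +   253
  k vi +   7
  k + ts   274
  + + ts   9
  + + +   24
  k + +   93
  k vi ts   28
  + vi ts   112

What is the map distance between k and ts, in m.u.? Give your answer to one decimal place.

27.6 m.u.

The two most frequent reciprocal classes, + vi + and k + ts, are the parental types, so the F1 was + vi + / k + ts.
The two rarest classes, k vi + and + + ts, are the double crossovers. Comparing them with the parentals, only the k allele has switched, so k is the middle locus and the order is ts – k – vi.
Crossovers in the ts–k interval produce the single-crossover classes + vi ts and k + + (112 + 93 = 205) plus the double crossovers (16).
RF(ts–k) = (205 + 16) / 800 = 221/800 = 0.2762 → 27.6 m.u.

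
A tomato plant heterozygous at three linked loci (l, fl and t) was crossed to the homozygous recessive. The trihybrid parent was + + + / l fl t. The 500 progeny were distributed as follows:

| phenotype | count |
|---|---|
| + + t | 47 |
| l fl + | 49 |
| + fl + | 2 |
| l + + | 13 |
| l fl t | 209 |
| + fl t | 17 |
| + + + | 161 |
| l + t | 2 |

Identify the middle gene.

The two rarest classes, + fl + and l + t, are the double crossovers. Comparing them with the parentals, only the fl allele has switched, so fl is the middle locus and the order is l – fl – t.

fl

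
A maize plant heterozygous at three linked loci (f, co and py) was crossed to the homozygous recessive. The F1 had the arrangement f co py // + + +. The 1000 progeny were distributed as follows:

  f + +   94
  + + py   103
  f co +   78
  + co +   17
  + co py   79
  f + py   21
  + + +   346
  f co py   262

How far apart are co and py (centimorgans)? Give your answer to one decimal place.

The two rarest classes, f + py and + co +, are the double crossovers. Comparing them with the parentals, only the co allele has switched, so co is the middle locus and the order is py – co – f.
Crossovers in the py–co interval produce the single-crossover classes f co + and + + py (78 + 103 = 181) plus the double crossovers (38).
RF(py–co) = (181 + 38) / 1000 = 219/1000 = 0.2190 → 21.9 centimorgans.

21.9 centimorgans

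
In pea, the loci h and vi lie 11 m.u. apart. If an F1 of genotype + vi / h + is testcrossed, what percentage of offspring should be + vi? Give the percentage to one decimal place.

44.5%

A map distance of 11 m.u. corresponds to a recombination frequency of 0.110.
The F1 is + vi / h +, so + vi is a parental gamete class with expected frequency (1 − r)/2 = 0.890/2 = 0.4450.
That is 0.4450 = 44.5% of the progeny.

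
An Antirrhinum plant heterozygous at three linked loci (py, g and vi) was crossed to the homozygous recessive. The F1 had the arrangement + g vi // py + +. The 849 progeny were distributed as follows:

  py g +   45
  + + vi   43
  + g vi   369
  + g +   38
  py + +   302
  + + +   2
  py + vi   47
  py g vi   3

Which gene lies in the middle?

The two rarest classes, py g vi and + + +, are the double crossovers. Comparing them with the parentals, only the py allele has switched, so py is the middle locus and the order is g – py – vi.

py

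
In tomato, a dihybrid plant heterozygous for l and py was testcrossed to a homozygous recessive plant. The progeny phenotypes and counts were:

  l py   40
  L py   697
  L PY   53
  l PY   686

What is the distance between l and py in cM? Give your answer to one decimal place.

The two most frequent classes, L py (697) and l PY (686), are the parental types, so the F1 was L py / l PY.
The recombinant classes are L PY and l py: 53 + 40 = 93.
Recombination frequency = 93/1476 = 0.0630 ≈ 6.3%, i.e. 6.3 cM.

6.3 cM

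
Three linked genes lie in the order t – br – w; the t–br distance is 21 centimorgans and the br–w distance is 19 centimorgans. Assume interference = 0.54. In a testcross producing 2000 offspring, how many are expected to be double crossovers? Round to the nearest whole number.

Map distances give recombination frequencies of 0.210 and 0.190 for the two intervals.
With interference 0.54 (so coincidence = 0.46), expected double-crossover frequency = 0.210 × 0.190 × 0.46 = 0.01835.
Expected number = 0.01835 × 2000 = 36.71 ≈ 37.

37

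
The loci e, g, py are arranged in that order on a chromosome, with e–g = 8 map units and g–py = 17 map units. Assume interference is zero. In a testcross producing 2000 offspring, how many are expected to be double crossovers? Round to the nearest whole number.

27

Map distances give recombination frequencies of 0.080 and 0.170 for the two intervals.
With no interference, expected double-crossover frequency = 0.080 × 0.170 = 0.01360.
Expected number = 0.01360 × 2000 = 27.20 ≈ 27.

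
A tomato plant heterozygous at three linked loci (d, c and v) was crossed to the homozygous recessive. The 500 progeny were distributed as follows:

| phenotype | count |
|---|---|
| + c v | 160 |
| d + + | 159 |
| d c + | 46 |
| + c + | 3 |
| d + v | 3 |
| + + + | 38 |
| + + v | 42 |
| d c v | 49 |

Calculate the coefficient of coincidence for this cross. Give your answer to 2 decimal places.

0.34

The two most frequent reciprocal classes, + c v and d + +, are the parental types, so the F1 was + c v / d + +.
The two rarest classes, + c + and d + v, are the double crossovers. Comparing them with the parentals, only the v allele has switched, so v is the middle locus and the order is c – v – d.
c–v: (88 + 6)/500 = 0.1880; v–d: (87 + 6)/500 = 0.1860.
Expected DCO frequency = 0.1880 × 0.1860 ≈ 0.03497; observed = 6/500 ≈ 0.01200.
Coefficient of coincidence = 0.01200/0.03497 ≈ 0.34.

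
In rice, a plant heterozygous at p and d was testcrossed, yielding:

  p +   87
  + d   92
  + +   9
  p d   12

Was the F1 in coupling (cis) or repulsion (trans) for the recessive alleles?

The two most frequent classes are + d (92) and p + (87); these are the parental (non-recombinant) types.
So the F1 carried + d on one chromosome and p + on the other — the recessive alleles are on opposite chromosomes (trans / repulsion).

trans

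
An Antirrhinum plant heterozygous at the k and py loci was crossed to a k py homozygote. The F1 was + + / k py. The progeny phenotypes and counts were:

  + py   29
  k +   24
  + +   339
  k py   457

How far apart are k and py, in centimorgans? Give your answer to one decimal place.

6.2 centimorgans

The recombinant classes are + py and k +: 29 + 24 = 53.
Recombination frequency = 53/849 = 0.0624 ≈ 6.2%, i.e. 6.2 centimorgans.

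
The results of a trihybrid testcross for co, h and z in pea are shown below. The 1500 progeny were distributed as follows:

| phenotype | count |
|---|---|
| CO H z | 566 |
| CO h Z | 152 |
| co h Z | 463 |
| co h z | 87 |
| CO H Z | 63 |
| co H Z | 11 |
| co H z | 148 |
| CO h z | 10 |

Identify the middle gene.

h

The two most frequent reciprocal classes, co h Z and CO H z, are the parental types, so the F1 was co h Z / CO H z.
The two rarest classes, co H Z and CO h z, are the double crossovers. Comparing them with the parentals, only the h allele has switched, so h is the middle locus and the order is z – h – co.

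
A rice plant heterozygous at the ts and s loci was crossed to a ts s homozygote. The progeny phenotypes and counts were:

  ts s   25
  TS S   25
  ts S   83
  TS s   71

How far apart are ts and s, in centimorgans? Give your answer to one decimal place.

The two most frequent classes, TS s (71) and ts S (83), are the parental types, so the F1 was TS s / ts S.
The recombinant classes are TS S and ts s: 25 + 25 = 50.
Recombination frequency = 50/204 = 0.2451 ≈ 24.5%, i.e. 24.5 centimorgans.

24.5 centimorgans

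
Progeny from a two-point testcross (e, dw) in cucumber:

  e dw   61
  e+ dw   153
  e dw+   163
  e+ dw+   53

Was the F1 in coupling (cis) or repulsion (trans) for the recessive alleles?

trans

The two most frequent classes are e+ dw (153) and e dw+ (163); these are the parental (non-recombinant) types.
So the F1 carried e+ dw on one chromosome and e dw+ on the other — the recessive alleles are on opposite chromosomes (trans / repulsion).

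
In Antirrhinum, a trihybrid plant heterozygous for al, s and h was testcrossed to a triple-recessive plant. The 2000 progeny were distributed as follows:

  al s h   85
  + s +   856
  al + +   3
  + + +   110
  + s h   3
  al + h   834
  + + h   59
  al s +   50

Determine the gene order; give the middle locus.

h

The two most frequent reciprocal classes, al + h and + s +, are the parental types, so the F1 was al + h / + s +.
The two rarest classes, al + + and + s h, are the double crossovers. Comparing them with the parentals, only the h allele has switched, so h is the middle locus and the order is s – h – al.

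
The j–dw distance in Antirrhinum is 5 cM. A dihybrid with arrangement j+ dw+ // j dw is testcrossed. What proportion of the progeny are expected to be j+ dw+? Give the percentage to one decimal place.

A map distance of 5 cM corresponds to a recombination frequency of 0.050.
The F1 is j+ dw+ / j dw, so j+ dw+ is a parental gamete class with expected frequency (1 − r)/2 = 0.950/2 = 0.4750.
That is 0.4750 = 47.5% of the progeny.

47.5%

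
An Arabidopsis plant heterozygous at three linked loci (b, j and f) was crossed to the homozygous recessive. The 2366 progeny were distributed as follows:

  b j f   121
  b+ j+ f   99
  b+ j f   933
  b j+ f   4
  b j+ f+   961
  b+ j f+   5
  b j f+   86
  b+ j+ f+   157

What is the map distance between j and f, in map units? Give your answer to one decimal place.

The two most frequent reciprocal classes, b j+ f+ and b+ j f, are the parental types, so the F1 was b j+ f+ / b+ j f.
The two rarest classes, b j+ f and b+ j f+, are the double crossovers. Comparing them with the parentals, only the f allele has switched, so f is the middle locus and the order is j – f – b.
Crossovers in the j–f interval produce the single-crossover classes b j f+ and b+ j+ f (86 + 99 = 185) plus the double crossovers (9).
RF(j–f) = (185 + 9) / 2366 = 194/2366 = 0.0820 → 8.2 map units.

8.2 map units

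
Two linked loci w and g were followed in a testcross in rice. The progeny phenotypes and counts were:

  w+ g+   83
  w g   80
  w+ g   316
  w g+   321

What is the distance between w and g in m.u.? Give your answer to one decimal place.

The two most frequent classes, w+ g (316) and w g+ (321), are the parental types, so the F1 was w+ g / w g+.
The recombinant classes are w+ g+ and w g: 83 + 80 = 163.
Recombination frequency = 163/800 = 0.2037 ≈ 20.4%, i.e. 20.4 m.u.

20.4 m.u.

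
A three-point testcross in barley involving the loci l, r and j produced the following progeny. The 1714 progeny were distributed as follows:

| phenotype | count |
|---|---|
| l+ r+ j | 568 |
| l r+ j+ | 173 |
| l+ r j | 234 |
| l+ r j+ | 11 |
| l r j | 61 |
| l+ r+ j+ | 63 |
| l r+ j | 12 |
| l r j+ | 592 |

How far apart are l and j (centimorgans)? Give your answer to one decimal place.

The two most frequent reciprocal classes, l+ r+ j and l r j+, are the parental types, so the F1 was l+ r+ j / l r j+.
The two rarest classes, l r+ j and l+ r j+, are the double crossovers. Comparing them with the parentals, only the l allele has switched, so l is the middle locus and the order is j – l – r.
Crossovers in the j–l interval produce the single-crossover classes l+ r+ j+ and l r j (63 + 61 = 124) plus the double crossovers (23).
RF(j–l) = (124 + 23) / 1714 = 147/1714 = 0.0858 → 8.6 centimorgans.

8.6 centimorgans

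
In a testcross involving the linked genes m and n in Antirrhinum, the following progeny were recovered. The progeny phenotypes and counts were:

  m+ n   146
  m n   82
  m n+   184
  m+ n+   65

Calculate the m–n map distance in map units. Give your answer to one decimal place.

The two most frequent classes, m+ n (146) and m n+ (184), are the parental types, so the F1 was m+ n / m n+.
The recombinant classes are m+ n+ and m n: 65 + 82 = 147.
Recombination frequency = 147/477 = 0.3082 ≈ 30.8%, i.e. 30.8 map units.

30.8 map units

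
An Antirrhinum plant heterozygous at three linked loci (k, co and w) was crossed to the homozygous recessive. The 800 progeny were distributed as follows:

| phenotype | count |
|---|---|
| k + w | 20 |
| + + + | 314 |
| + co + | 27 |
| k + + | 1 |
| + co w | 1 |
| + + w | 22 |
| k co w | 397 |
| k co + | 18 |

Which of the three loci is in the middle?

The two most frequent reciprocal classes, k co w and + + +, are the parental types, so the F1 was k co w / + + +.
The two rarest classes, + co w and k + +, are the double crossovers. Comparing them with the parentals, only the k allele has switched, so k is the middle locus and the order is w – k – co.

k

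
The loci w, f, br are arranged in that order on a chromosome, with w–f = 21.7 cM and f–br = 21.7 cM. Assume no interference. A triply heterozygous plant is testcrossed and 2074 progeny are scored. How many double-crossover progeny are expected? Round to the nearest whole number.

Map distances give recombination frequencies of 0.217 and 0.217 for the two intervals.
With no interference, expected double-crossover frequency = 0.217 × 0.217 = 0.04709.
Expected number = 0.04709 × 2074 = 97.66 ≈ 98.

98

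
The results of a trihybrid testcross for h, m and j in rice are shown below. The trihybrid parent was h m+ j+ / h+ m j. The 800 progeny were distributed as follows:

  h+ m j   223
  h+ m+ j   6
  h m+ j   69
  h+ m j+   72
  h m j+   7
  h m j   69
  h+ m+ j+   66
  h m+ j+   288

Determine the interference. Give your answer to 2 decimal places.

The two rarest classes, h m j+ and h+ m+ j, are the double crossovers. Comparing them with the parentals, only the m allele has switched, so m is the middle locus and the order is j – m – h.
j–m: (141 + 13)/800 = 0.1925; m–h: (135 + 13)/800 = 0.1850.
Expected DCO frequency = 0.1925 × 0.1850 ≈ 0.03561; observed = 13/800 ≈ 0.01625.
Coefficient of coincidence = 0.01625/0.03561 ≈ 0.46; interference = 1 − 0.46 = 0.54.

0.54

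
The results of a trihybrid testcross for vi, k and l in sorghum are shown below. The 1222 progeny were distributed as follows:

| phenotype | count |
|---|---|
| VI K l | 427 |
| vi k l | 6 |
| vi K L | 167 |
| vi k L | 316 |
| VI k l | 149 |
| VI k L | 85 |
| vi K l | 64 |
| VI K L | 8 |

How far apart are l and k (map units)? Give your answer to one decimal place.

The two most frequent reciprocal classes, vi k L and VI K l, are the parental types, so the F1 was vi k L / VI K l.
The two rarest classes, vi k l and VI K L, are the double crossovers. Comparing them with the parentals, only the l allele has switched, so l is the middle locus and the order is k – l – vi.
Crossovers in the k–l interval produce the single-crossover classes vi K L and VI k l (167 + 149 = 316) plus the double crossovers (14).
RF(k–l) = (316 + 14) / 1222 = 330/1222 = 0.2700 → 27.0 map units.

27.0 map units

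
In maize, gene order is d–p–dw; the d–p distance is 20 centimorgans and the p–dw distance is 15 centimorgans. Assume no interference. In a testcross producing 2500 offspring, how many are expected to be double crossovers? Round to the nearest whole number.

75

Map distances give recombination frequencies of 0.200 and 0.150 for the two intervals.
With no interference, expected double-crossover frequency = 0.200 × 0.150 = 0.03000.
Expected number = 0.03000 × 2500 = 75.00 ≈ 75.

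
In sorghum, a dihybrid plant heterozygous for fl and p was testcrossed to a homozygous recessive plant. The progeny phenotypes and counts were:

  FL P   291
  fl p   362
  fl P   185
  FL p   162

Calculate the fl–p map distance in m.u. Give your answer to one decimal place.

34.7 m.u.

The two most frequent classes, FL P (291) and fl p (362), are the parental types, so the F1 was FL P / fl p.
The recombinant classes are FL p and fl P: 162 + 185 = 347.
Recombination frequency = 347/1000 = 0.3470 ≈ 34.7%, i.e. 34.7 m.u.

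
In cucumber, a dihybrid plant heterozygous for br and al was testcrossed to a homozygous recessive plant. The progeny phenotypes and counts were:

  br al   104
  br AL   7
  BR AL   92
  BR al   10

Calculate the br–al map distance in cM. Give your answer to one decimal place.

8.0 cM

The two most frequent classes, BR AL (92) and br al (104), are the parental types, so the F1 was BR AL / br al.
The recombinant classes are BR al and br AL: 10 + 7 = 17.
Recombination frequency = 17/213 = 0.0798 ≈ 8.0%, i.e. 8.0 cM.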